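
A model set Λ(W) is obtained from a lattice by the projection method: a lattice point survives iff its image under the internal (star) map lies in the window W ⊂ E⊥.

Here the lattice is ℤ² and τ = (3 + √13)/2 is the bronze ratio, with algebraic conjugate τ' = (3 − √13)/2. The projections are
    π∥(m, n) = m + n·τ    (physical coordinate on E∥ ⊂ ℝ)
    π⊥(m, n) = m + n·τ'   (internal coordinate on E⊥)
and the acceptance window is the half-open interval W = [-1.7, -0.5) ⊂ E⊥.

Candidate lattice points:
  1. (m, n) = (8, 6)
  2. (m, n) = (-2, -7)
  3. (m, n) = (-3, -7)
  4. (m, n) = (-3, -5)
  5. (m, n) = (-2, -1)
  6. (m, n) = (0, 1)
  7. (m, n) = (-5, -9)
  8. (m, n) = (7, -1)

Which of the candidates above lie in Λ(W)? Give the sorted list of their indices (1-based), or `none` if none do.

Numerically τ ≈ 3.30278 and τ' = −1/τ ≈ -0.30278.
#1 (8,6): internal coord 8 + (6)·τ' = +6.18335; +6.18335 ∉ [-1.7, -0.5) → out
#2 (-2,-7): internal coord -2 + (-7)·τ' = +0.11943; +0.11943 ∉ [-1.7, -0.5) → out
#3 (-3,-7): internal coord -3 + (-7)·τ' = -0.88057; -0.88057 ∈ [-1.7, -0.5) → IN Λ
#4 (-3,-5): internal coord -3 + (-5)·τ' = -1.48612; -1.48612 ∈ [-1.7, -0.5) → IN Λ
#5 (-2,-1): internal coord -2 + (-1)·τ' = -1.69722; -1.69722 ∈ [-1.7, -0.5) → IN Λ
#6 (0,1): internal coord 0 + (1)·τ' = -0.30278; -0.30278 ∉ [-1.7, -0.5) → out
#7 (-5,-9): internal coord -5 + (-9)·τ' = -2.27502; -2.27502 ∉ [-1.7, -0.5) → out
#8 (7,-1): internal coord 7 + (-1)·τ' = +7.30278; +7.30278 ∉ [-1.7, -0.5) → out

3, 4, 5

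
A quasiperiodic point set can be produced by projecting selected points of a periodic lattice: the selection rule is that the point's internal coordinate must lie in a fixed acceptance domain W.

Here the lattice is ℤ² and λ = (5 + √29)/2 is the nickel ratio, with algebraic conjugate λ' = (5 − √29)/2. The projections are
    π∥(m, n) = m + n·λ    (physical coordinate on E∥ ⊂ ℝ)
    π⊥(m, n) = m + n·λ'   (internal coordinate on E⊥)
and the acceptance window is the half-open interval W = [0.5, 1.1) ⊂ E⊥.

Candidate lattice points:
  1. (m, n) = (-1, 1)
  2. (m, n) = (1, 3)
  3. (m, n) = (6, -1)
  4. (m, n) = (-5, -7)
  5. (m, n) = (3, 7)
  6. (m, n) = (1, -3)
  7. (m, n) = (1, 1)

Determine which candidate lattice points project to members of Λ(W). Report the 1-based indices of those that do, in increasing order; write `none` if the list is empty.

Numerically λ ≈ 5.19258 and λ' = −1/λ ≈ -0.19258.
#1 (-1,1): internal coord -1 + (1)·λ' = -1.19258; -1.19258 ∉ [0.5, 1.1) → out
#2 (1,3): internal coord 1 + (3)·λ' = +0.42225; +0.42225 ∉ [0.5, 1.1) → out
#3 (6,-1): internal coord 6 + (-1)·λ' = +6.19258; +6.19258 ∉ [0.5, 1.1) → out
#4 (-5,-7): internal coord -5 + (-7)·λ' = -3.65192; -3.65192 ∉ [0.5, 1.1) → out
#5 (3,7): internal coord 3 + (7)·λ' = +1.65192; +1.65192 ∉ [0.5, 1.1) → out
#6 (1,-3): internal coord 1 + (-3)·λ' = +1.57775; +1.57775 ∉ [0.5, 1.1) → out
#7 (1,1): internal coord 1 + (1)·λ' = +0.80742; +0.80742 ∈ [0.5, 1.1) → IN Λ

7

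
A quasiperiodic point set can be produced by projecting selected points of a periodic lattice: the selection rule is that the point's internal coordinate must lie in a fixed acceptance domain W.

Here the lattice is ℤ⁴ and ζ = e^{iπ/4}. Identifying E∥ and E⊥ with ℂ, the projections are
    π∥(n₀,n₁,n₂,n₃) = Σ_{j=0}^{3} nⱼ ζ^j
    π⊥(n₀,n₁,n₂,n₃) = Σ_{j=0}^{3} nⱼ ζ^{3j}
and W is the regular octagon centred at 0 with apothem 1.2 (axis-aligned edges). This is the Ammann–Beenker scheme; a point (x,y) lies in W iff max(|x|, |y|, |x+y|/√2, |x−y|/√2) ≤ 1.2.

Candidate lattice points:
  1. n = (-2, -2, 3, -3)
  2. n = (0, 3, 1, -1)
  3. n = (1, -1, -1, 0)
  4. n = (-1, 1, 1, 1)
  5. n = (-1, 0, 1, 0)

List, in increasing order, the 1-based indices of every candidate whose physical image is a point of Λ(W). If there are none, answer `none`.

π⊥(n) = n₀ + n₁ζ³ + n₂ζ⁶ + n₃ζ⁹ where ζ = e^{iπ/4}.
#1 (-2, -2, 3, -3): internal (-2.70711, -6.53553); octagon support 6.53553 vs apothem 1.2 → ∉ W
#2 (0, 3, 1, -1): internal (-2.82843, 0.41421); octagon support 2.82843 vs apothem 1.2 → ∉ W
#3 (1, -1, -1, 0): internal (1.70711, 0.29289); octagon support 1.70711 vs apothem 1.2 → ∉ W
#4 (-1, 1, 1, 1): internal (-1.00000, 0.41421); octagon support 1.00000 vs apothem 1.2 → ∈ W
#5 (-1, 0, 1, 0): internal (-1.00000, -1.00000); octagon support 1.41421 vs apothem 1.2 → ∉ W

4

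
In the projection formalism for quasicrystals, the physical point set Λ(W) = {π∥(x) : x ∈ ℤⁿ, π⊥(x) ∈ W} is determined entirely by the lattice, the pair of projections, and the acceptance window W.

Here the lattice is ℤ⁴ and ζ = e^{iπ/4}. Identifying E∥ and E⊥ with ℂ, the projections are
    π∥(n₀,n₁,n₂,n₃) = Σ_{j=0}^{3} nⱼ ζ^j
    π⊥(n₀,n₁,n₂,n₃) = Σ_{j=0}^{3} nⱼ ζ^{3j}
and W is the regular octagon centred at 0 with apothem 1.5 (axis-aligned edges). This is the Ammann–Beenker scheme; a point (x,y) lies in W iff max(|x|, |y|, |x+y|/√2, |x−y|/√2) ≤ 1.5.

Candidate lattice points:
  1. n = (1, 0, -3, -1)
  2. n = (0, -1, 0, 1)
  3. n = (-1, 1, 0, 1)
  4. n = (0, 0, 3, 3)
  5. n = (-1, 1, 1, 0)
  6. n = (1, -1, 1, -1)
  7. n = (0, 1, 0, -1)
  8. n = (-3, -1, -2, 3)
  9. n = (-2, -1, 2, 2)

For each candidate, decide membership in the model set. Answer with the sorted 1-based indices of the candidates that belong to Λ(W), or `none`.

With ζ = e^{iπ/4} the internal vectors are ζ^0,ζ^3,ζ^6,ζ^9.
candidate 1: n = (1, 0, -3, -1) → π⊥ ≈ (+0.29289, +2.29289); max(|x|,|y|,|x±y|/√2) = 2.29289 > 1.5 ⇒ ∉ W
candidate 2: n = (0, -1, 0, 1) → π⊥ ≈ (+1.41421, +0.00000); max(|x|,|y|,|x±y|/√2) = 1.41421 ≤ 1.5 ⇒ ∈ W
candidate 3: n = (-1, 1, 0, 1) → π⊥ ≈ (-1.00000, +1.41421); max(|x|,|y|,|x±y|/√2) = 1.70711 > 1.5 ⇒ ∉ W
candidate 4: n = (0, 0, 3, 3) → π⊥ ≈ (+2.12132, -0.87868); max(|x|,|y|,|x±y|/√2) = 2.12132 > 1.5 ⇒ ∉ W
candidate 5: n = (-1, 1, 1, 0) → π⊥ ≈ (-1.70711, -0.29289); max(|x|,|y|,|x±y|/√2) = 1.70711 > 1.5 ⇒ ∉ W
candidate 6: n = (1, -1, 1, -1) → π⊥ ≈ (+1.00000, -2.41421); max(|x|,|y|,|x±y|/√2) = 2.41421 > 1.5 ⇒ ∉ W
candidate 7: n = (0, 1, 0, -1) → π⊥ ≈ (-1.41421, +0.00000); max(|x|,|y|,|x±y|/√2) = 1.41421 ≤ 1.5 ⇒ ∈ W
candidate 8: n = (-3, -1, -2, 3) → π⊥ ≈ (-0.17157, +3.41421); max(|x|,|y|,|x±y|/√2) = 3.41421 > 1.5 ⇒ ∉ W
candidate 9: n = (-2, -1, 2, 2) → π⊥ ≈ (+0.12132, -1.29289); max(|x|,|y|,|x±y|/√2) = 1.29289 ≤ 1.5 ⇒ ∈ W

2, 7, 9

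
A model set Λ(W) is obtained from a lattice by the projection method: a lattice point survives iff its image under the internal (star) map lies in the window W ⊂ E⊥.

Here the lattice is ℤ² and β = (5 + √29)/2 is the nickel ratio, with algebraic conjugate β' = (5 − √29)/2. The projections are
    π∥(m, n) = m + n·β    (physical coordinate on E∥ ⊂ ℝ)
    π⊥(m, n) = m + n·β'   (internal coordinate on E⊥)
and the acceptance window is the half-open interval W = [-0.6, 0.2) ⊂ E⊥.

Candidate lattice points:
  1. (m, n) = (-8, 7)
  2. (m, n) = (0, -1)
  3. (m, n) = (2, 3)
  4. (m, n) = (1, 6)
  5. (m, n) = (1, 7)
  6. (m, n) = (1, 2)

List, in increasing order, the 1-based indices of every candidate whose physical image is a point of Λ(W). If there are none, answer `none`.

β' = (5−√29)/2 ≈ -0.192582.
candidate 1: (m,n)=(-8,7) → π∥ = -8+7·β ≈ 28.348077, π⊥ = -8+7·β' ≈ -9.348077 ∉ [-0.6, 0.2) ⇒ out
candidate 2: (m,n)=(0,-1) → π∥ = 0-1·β ≈ -5.192582, π⊥ = 0-1·β' ≈ 0.192582 ∈ [-0.6, 0.2) ⇒ IN Λ
candidate 3: (m,n)=(2,3) → π∥ = 2+3·β ≈ 17.577747, π⊥ = 2+3·β' ≈ 1.422253 ∉ [-0.6, 0.2) ⇒ out
candidate 4: (m,n)=(1,6) → π∥ = 1+6·β ≈ 32.155494, π⊥ = 1+6·β' ≈ -0.155494 ∈ [-0.6, 0.2) ⇒ IN Λ
candidate 5: (m,n)=(1,7) → π∥ = 1+7·β ≈ 37.348077, π⊥ = 1+7·β' ≈ -0.348077 ∈ [-0.6, 0.2) ⇒ IN Λ
candidate 6: (m,n)=(1,2) → π∥ = 1+2·β ≈ 11.385165, π⊥ = 1+2·β' ≈ 0.614835 ∉ [-0.6, 0.2) ⇒ out

2, 4, 5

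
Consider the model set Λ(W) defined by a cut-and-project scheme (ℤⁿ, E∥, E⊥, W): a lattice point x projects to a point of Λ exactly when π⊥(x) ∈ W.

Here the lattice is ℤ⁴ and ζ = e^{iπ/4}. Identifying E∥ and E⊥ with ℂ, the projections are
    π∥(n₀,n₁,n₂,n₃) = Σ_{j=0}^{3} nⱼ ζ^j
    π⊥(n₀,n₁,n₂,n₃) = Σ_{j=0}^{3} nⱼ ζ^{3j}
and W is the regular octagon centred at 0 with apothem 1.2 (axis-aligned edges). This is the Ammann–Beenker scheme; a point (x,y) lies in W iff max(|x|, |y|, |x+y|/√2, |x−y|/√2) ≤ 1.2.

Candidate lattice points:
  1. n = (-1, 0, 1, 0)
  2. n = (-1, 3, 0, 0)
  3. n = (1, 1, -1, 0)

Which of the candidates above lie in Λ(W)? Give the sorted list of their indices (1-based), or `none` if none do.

π⊥(n) = n₀ + n₁ζ³ + n₂ζ⁶ + n₃ζ⁹ where ζ = e^{iπ/4}.
#1 (-1, 0, 1, 0): internal (-1.0000, -1.0000); octagon support 1.4142 vs apothem 1.2 → ∉ W
#2 (-1, 3, 0, 0): internal (-3.1213, 2.1213); octagon support 3.7071 vs apothem 1.2 → ∉ W
#3 (1, 1, -1, 0): internal (0.2929, 1.7071); octagon support 1.7071 vs apothem 1.2 → ∉ W

none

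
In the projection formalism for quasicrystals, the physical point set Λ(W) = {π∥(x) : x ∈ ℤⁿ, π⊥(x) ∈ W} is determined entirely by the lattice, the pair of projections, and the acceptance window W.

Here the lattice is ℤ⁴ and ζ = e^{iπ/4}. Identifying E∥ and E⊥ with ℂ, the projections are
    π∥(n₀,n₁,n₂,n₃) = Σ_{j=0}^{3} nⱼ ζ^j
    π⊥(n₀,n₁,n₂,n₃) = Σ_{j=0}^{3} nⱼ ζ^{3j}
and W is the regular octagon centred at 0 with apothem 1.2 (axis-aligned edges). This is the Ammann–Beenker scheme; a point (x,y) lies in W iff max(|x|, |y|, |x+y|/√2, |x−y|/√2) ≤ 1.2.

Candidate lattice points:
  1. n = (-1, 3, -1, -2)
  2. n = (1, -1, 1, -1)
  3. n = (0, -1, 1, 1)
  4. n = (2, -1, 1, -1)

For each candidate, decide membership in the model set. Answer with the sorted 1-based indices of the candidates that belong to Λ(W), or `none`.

Internal map: ζ^{3j} for j=0..3 gives (1,0), (−√2/2,√2/2), (0,−1), (√2/2,√2/2).
#1 (-1, 3, -1, -2): internal (-4.535534, 1.707107); octagon support 4.535534 vs apothem 1.2 → ∉ W
#2 (1, -1, 1, -1): internal (1.000000, -2.414214); octagon support 2.414214 vs apothem 1.2 → ∉ W
#3 (0, -1, 1, 1): internal (1.414214, -1.000000); octagon support 1.707107 vs apothem 1.2 → ∉ W
#4 (2, -1, 1, -1): internal (2.000000, -2.414214); octagon support 3.121320 vs apothem 1.2 → ∉ W

none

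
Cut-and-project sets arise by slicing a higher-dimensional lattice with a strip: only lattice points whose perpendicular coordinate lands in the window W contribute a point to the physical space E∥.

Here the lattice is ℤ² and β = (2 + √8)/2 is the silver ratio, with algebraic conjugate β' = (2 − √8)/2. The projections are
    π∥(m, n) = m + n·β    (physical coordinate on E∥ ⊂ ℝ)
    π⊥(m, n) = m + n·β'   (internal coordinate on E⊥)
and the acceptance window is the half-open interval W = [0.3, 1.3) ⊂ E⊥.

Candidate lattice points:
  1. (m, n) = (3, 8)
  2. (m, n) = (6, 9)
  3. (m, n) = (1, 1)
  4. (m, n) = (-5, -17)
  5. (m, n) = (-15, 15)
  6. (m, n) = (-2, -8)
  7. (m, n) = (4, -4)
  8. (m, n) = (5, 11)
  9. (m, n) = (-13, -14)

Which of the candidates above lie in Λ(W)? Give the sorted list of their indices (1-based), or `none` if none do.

Compute β' = (2−√8)/2 = -0.4142, so π⊥(m,n) = m -0.4142·n.
candidate 1: (m,n)=(3,8) → π∥ = 3+8·β ≈ 22.3137, π⊥ = 3+8·β' ≈ -0.3137 ∉ [0.3, 1.3) ⇒ out
candidate 2: (m,n)=(6,9) → π∥ = 6+9·β ≈ 27.7279, π⊥ = 6+9·β' ≈ 2.2721 ∉ [0.3, 1.3) ⇒ out
candidate 3: (m,n)=(1,1) → π∥ = 1+1·β ≈ 3.4142, π⊥ = 1+1·β' ≈ 0.5858 ∈ [0.3, 1.3) ⇒ IN Λ
candidate 4: (m,n)=(-5,-17) → π∥ = -5-17·β ≈ -46.0416, π⊥ = -5-17·β' ≈ 2.0416 ∉ [0.3, 1.3) ⇒ out
candidate 5: (m,n)=(-15,15) → π∥ = -15+15·β ≈ 21.2132, π⊥ = -15+15·β' ≈ -21.2132 ∉ [0.3, 1.3) ⇒ out
candidate 6: (m,n)=(-2,-8) → π∥ = -2-8·β ≈ -21.3137, π⊥ = -2-8·β' ≈ 1.3137 ∉ [0.3, 1.3) ⇒ out
candidate 7: (m,n)=(4,-4) → π∥ = 4-4·β ≈ -5.6569, π⊥ = 4-4·β' ≈ 5.6569 ∉ [0.3, 1.3) ⇒ out
candidate 8: (m,n)=(5,11) → π∥ = 5+11·β ≈ 31.5563, π⊥ = 5+11·β' ≈ 0.4437 ∈ [0.3, 1.3) ⇒ IN Λ
candidate 9: (m,n)=(-13,-14) → π∥ = -13-14·β ≈ -46.7990, π⊥ = -13-14·β' ≈ -7.2010 ∉ [0.3, 1.3) ⇒ out

3, 8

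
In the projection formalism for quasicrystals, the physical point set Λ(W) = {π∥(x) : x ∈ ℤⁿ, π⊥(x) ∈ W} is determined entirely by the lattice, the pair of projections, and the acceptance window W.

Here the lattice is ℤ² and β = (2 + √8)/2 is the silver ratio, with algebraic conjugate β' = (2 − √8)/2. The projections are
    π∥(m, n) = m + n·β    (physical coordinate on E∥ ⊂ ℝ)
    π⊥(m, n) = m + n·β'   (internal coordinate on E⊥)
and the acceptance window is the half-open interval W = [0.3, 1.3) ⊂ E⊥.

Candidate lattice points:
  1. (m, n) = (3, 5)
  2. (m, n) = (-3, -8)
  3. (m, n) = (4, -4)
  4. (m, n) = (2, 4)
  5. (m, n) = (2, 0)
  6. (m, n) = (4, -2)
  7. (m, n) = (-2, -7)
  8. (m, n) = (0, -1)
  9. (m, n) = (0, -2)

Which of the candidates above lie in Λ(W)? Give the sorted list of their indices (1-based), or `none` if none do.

1, 2, 4, 7, 8, 9

Compute β' = (2−√8)/2 = -0.4142, so π⊥(m,n) = m -0.4142·n.
[1] lift (3,5): star map gives 0.9289; window check 0.3 ≤ 0.9289 < 1.3 is true → IN Λ
[2] lift (-3,-8): star map gives 0.3137; window check 0.3 ≤ 0.3137 < 1.3 is true → IN Λ
[3] lift (4,-4): star map gives 5.6569; window check 0.3 ≤ 5.6569 < 1.3 is false → out
[4] lift (2,4): star map gives 0.3431; window check 0.3 ≤ 0.3431 < 1.3 is true → IN Λ
[5] lift (2,0): star map gives 2.0000; window check 0.3 ≤ 2.0000 < 1.3 is false → out
[6] lift (4,-2): star map gives 4.8284; window check 0.3 ≤ 4.8284 < 1.3 is false → out
[7] lift (-2,-7): star map gives 0.8995; window check 0.3 ≤ 0.8995 < 1.3 is true → IN Λ
[8] lift (0,-1): star map gives 0.4142; window check 0.3 ≤ 0.4142 < 1.3 is true → IN Λ
[9] lift (0,-2): star map gives 0.8284; window check 0.3 ≤ 0.8284 < 1.3 is true → IN Λ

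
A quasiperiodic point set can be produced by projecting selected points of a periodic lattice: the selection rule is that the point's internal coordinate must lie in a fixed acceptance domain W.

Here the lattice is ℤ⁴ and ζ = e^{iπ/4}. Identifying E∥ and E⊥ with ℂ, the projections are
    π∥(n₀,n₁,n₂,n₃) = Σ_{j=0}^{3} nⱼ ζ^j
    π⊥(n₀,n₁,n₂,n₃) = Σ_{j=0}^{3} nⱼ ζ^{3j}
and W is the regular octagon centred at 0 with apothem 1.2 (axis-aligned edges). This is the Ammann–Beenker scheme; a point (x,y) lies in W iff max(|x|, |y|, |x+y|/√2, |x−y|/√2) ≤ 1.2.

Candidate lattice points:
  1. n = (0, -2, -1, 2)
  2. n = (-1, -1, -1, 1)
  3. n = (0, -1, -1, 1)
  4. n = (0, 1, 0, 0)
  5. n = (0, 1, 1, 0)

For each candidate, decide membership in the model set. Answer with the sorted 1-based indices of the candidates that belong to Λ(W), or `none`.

π⊥(n) = n₀ + n₁ζ³ + n₂ζ⁶ + n₃ζ⁹ where ζ = e^{iπ/4}.
candidate 1: n = (0, -2, -1, 2) → π⊥ ≈ (+2.8284, +1.0000); max(|x|,|y|,|x±y|/√2) = 2.8284 > 1.2 ⇒ ∉ W
candidate 2: n = (-1, -1, -1, 1) → π⊥ ≈ (+0.4142, +1.0000); max(|x|,|y|,|x±y|/√2) = 1.0000 ≤ 1.2 ⇒ ∈ W
candidate 3: n = (0, -1, -1, 1) → π⊥ ≈ (+1.4142, +1.0000); max(|x|,|y|,|x±y|/√2) = 1.7071 > 1.2 ⇒ ∉ W
candidate 4: n = (0, 1, 0, 0) → π⊥ ≈ (-0.7071, +0.7071); max(|x|,|y|,|x±y|/√2) = 1.0000 ≤ 1.2 ⇒ ∈ W
candidate 5: n = (0, 1, 1, 0) → π⊥ ≈ (-0.7071, -0.2929); max(|x|,|y|,|x±y|/√2) = 0.7071 ≤ 1.2 ⇒ ∈ W

2, 4, 5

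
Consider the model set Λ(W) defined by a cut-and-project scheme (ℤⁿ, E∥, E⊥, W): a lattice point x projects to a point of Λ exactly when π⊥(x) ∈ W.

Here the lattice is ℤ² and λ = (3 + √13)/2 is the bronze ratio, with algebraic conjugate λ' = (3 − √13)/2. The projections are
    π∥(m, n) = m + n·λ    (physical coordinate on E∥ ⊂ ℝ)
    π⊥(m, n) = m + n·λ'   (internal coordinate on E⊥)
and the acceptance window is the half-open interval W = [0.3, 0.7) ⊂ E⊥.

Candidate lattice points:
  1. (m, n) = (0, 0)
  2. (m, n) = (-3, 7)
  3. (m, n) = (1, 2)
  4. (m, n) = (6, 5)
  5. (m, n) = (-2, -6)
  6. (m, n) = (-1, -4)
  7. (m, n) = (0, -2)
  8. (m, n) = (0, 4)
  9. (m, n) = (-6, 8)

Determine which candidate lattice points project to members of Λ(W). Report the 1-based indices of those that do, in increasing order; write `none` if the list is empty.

3, 7

λ' = (3−√13)/2 ≈ -0.302776.
candidate 1: (m,n)=(0,0) → π∥ = 0+0·λ ≈ 0.000000, π⊥ = 0+0·λ' ≈ 0.000000 ∉ [0.3, 0.7) ⇒ out
candidate 2: (m,n)=(-3,7) → π∥ = -3+7·λ ≈ 20.119429, π⊥ = -3+7·λ' ≈ -5.119429 ∉ [0.3, 0.7) ⇒ out
candidate 3: (m,n)=(1,2) → π∥ = 1+2·λ ≈ 7.605551, π⊥ = 1+2·λ' ≈ 0.394449 ∈ [0.3, 0.7) ⇒ IN Λ
candidate 4: (m,n)=(6,5) → π∥ = 6+5·λ ≈ 22.513878, π⊥ = 6+5·λ' ≈ 4.486122 ∉ [0.3, 0.7) ⇒ out
candidate 5: (m,n)=(-2,-6) → π∥ = -2-6·λ ≈ -21.816654, π⊥ = -2-6·λ' ≈ -0.183346 ∉ [0.3, 0.7) ⇒ out
candidate 6: (m,n)=(-1,-4) → π∥ = -1-4·λ ≈ -14.211103, π⊥ = -1-4·λ' ≈ 0.211103 ∉ [0.3, 0.7) ⇒ out
candidate 7: (m,n)=(0,-2) → π∥ = 0-2·λ ≈ -6.605551, π⊥ = 0-2·λ' ≈ 0.605551 ∈ [0.3, 0.7) ⇒ IN Λ
candidate 8: (m,n)=(0,4) → π∥ = 0+4·λ ≈ 13.211103, π⊥ = 0+4·λ' ≈ -1.211103 ∉ [0.3, 0.7) ⇒ out
candidate 9: (m,n)=(-6,8) → π∥ = -6+8·λ ≈ 20.422205, π⊥ = -6+8·λ' ≈ -8.422205 ∉ [0.3, 0.7) ⇒ out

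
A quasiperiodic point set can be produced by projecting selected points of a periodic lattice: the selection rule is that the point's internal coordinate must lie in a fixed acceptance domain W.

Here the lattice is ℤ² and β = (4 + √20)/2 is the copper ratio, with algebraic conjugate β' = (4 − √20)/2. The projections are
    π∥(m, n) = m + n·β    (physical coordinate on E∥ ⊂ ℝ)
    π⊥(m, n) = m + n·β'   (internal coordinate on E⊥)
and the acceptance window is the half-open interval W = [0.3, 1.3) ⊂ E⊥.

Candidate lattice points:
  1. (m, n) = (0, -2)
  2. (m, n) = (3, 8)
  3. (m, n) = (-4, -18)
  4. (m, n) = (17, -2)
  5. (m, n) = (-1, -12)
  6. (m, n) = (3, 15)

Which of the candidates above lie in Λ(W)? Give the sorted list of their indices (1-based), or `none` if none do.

Numerically β ≈ 4.236068 and β' = −1/β ≈ -0.236068.
candidate 1: (m,n)=(0,-2) → π∥ = 0-2·β ≈ -8.472136, π⊥ = 0-2·β' ≈ 0.472136 ∈ [0.3, 1.3) ⇒ IN Λ
candidate 2: (m,n)=(3,8) → π∥ = 3+8·β ≈ 36.888544, π⊥ = 3+8·β' ≈ 1.111456 ∈ [0.3, 1.3) ⇒ IN Λ
candidate 3: (m,n)=(-4,-18) → π∥ = -4-18·β ≈ -80.249224, π⊥ = -4-18·β' ≈ 0.249224 ∉ [0.3, 1.3) ⇒ out
candidate 4: (m,n)=(17,-2) → π∥ = 17-2·β ≈ 8.527864, π⊥ = 17-2·β' ≈ 17.472136 ∉ [0.3, 1.3) ⇒ out
candidate 5: (m,n)=(-1,-12) → π∥ = -1-12·β ≈ -51.832816, π⊥ = -1-12·β' ≈ 1.832816 ∉ [0.3, 1.3) ⇒ out
candidate 6: (m,n)=(3,15) → π∥ = 3+15·β ≈ 66.541020, π⊥ = 3+15·β' ≈ -0.541020 ∉ [0.3, 1.3) ⇒ out

1, 2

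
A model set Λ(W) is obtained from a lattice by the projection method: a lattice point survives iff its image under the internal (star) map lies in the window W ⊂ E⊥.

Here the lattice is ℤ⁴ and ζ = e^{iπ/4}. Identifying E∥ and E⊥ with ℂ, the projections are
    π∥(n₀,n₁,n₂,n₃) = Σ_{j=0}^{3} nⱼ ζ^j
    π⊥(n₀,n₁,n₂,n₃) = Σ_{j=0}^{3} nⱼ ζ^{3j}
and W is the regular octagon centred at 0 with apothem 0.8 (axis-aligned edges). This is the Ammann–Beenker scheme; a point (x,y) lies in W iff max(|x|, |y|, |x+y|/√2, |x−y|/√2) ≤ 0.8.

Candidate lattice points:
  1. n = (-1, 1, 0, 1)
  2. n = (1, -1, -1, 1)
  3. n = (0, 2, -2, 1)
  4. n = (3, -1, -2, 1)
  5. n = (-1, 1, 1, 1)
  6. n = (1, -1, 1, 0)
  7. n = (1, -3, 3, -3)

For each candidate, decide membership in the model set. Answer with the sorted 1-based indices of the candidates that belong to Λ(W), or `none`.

π⊥(n) = n₀ + n₁ζ³ + n₂ζ⁶ + n₃ζ⁹ where ζ = e^{iπ/4}.
#1 (-1, 1, 0, 1): internal (-1.000000, 1.414214); octagon support 1.707107 vs apothem 0.8 → ∉ W
#2 (1, -1, -1, 1): internal (2.414214, 1.000000); octagon support 2.414214 vs apothem 0.8 → ∉ W
#3 (0, 2, -2, 1): internal (-0.707107, 4.121320); octagon support 4.121320 vs apothem 0.8 → ∉ W
#4 (3, -1, -2, 1): internal (4.414214, 2.000000); octagon support 4.535534 vs apothem 0.8 → ∉ W
#5 (-1, 1, 1, 1): internal (-1.000000, 0.414214); octagon support 1.000000 vs apothem 0.8 → ∉ W
#6 (1, -1, 1, 0): internal (1.707107, -1.707107); octagon support 2.414214 vs apothem 0.8 → ∉ W
#7 (1, -3, 3, -3): internal (1.000000, -7.242641); octagon support 7.242641 vs apothem 0.8 → ∉ W

none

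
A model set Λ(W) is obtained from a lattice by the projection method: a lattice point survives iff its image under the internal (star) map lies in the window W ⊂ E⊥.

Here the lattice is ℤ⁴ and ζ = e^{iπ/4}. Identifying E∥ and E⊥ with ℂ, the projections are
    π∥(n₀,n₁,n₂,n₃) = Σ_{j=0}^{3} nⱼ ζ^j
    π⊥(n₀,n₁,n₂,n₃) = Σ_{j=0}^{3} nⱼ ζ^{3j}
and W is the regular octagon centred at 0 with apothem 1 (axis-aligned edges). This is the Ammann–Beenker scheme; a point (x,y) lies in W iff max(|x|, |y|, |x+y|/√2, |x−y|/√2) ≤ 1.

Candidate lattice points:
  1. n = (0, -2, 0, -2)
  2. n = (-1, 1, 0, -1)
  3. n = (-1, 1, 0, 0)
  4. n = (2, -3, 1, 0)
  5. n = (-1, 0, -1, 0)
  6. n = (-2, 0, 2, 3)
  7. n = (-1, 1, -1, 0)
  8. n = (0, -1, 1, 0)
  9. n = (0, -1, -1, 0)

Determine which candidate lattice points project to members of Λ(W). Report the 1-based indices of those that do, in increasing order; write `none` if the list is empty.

Internal map: ζ^{3j} for j=0..3 gives (1,0), (−√2/2,√2/2), (0,−1), (√2/2,√2/2).
candidate 1: n = (0, -2, 0, -2) → π⊥ ≈ (+0.0000, -2.8284); max(|x|,|y|,|x±y|/√2) = 2.8284 > 1 ⇒ ∉ W
candidate 2: n = (-1, 1, 0, -1) → π⊥ ≈ (-2.4142, +0.0000); max(|x|,|y|,|x±y|/√2) = 2.4142 > 1 ⇒ ∉ W
candidate 3: n = (-1, 1, 0, 0) → π⊥ ≈ (-1.7071, +0.7071); max(|x|,|y|,|x±y|/√2) = 1.7071 > 1 ⇒ ∉ W
candidate 4: n = (2, -3, 1, 0) → π⊥ ≈ (+4.1213, -3.1213); max(|x|,|y|,|x±y|/√2) = 5.1213 > 1 ⇒ ∉ W
candidate 5: n = (-1, 0, -1, 0) → π⊥ ≈ (-1.0000, +1.0000); max(|x|,|y|,|x±y|/√2) = 1.4142 > 1 ⇒ ∉ W
candidate 6: n = (-2, 0, 2, 3) → π⊥ ≈ (+0.1213, +0.1213); max(|x|,|y|,|x±y|/√2) = 0.1716 ≤ 1 ⇒ ∈ W
candidate 7: n = (-1, 1, -1, 0) → π⊥ ≈ (-1.7071, +1.7071); max(|x|,|y|,|x±y|/√2) = 2.4142 > 1 ⇒ ∉ W
candidate 8: n = (0, -1, 1, 0) → π⊥ ≈ (+0.7071, -1.7071); max(|x|,|y|,|x±y|/√2) = 1.7071 > 1 ⇒ ∉ W
candidate 9: n = (0, -1, -1, 0) → π⊥ ≈ (+0.7071, +0.2929); max(|x|,|y|,|x±y|/√2) = 0.7071 ≤ 1 ⇒ ∈ W

6, 9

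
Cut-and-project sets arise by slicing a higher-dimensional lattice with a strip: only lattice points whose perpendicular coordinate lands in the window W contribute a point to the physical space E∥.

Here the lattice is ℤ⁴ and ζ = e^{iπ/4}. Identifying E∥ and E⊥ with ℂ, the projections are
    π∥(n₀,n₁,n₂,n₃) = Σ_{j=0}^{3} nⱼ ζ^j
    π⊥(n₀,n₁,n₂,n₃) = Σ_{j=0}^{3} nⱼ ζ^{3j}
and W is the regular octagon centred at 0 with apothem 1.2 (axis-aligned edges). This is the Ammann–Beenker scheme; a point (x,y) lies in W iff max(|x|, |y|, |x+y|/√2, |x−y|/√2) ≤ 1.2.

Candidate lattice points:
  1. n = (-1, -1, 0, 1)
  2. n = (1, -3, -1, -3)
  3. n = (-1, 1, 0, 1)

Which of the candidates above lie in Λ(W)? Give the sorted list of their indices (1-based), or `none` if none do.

1

With ζ = e^{iπ/4} the internal vectors are ζ^0,ζ^3,ζ^6,ζ^9.
#1 (-1, -1, 0, 1): internal (0.414214, 0.000000); octagon support 0.414214 vs apothem 1.2 → ∈ W
#2 (1, -3, -1, -3): internal (1.000000, -3.242641); octagon support 3.242641 vs apothem 1.2 → ∉ W
#3 (-1, 1, 0, 1): internal (-1.000000, 1.414214); octagon support 1.707107 vs apothem 1.2 → ∉ W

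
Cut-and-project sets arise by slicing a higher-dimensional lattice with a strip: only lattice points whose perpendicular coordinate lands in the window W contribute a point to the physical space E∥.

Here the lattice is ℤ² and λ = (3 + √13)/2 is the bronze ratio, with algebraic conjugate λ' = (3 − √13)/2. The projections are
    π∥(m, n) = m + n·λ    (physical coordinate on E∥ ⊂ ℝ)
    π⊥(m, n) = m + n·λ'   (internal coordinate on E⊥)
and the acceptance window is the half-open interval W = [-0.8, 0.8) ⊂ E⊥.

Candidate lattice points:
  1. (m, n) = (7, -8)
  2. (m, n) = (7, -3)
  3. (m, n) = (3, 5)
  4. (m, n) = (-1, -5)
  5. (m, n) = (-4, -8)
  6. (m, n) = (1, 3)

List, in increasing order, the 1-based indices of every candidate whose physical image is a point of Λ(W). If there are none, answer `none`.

λ' = (3−√13)/2 ≈ -0.3028.
[1] lift (7,-8): star map gives 9.4222; window check -0.8 ≤ 9.4222 < 0.8 is false → out
[2] lift (7,-3): star map gives 7.9083; window check -0.8 ≤ 7.9083 < 0.8 is false → out
[3] lift (3,5): star map gives 1.4861; window check -0.8 ≤ 1.4861 < 0.8 is false → out
[4] lift (-1,-5): star map gives 0.5139; window check -0.8 ≤ 0.5139 < 0.8 is true → IN Λ
[5] lift (-4,-8): star map gives -1.5778; window check -0.8 ≤ -1.5778 < 0.8 is false → out
[6] lift (1,3): star map gives 0.0917; window check -0.8 ≤ 0.0917 < 0.8 is true → IN Λ

4, 6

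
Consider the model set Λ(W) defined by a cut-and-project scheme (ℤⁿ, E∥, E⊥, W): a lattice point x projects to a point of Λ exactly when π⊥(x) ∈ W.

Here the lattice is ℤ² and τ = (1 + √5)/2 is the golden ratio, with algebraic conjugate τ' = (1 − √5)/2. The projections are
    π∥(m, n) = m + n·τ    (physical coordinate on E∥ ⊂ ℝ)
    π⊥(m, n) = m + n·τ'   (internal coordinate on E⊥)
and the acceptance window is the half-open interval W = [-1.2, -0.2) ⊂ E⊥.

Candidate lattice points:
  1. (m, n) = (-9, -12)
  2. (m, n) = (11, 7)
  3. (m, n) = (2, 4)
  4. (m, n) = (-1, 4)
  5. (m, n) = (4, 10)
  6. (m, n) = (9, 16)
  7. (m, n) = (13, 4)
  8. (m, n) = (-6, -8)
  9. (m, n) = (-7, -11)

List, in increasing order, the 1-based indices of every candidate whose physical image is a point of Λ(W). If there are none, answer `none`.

Numerically τ ≈ 1.6180 and τ' = −1/τ ≈ -0.6180.
candidate 1: (m,n)=(-9,-12) → π∥ = -9-12·τ ≈ -28.4164, π⊥ = -9-12·τ' ≈ -1.5836 ∉ [-1.2, -0.2) ⇒ out
candidate 2: (m,n)=(11,7) → π∥ = 11+7·τ ≈ 22.3262, π⊥ = 11+7·τ' ≈ 6.6738 ∉ [-1.2, -0.2) ⇒ out
candidate 3: (m,n)=(2,4) → π∥ = 2+4·τ ≈ 8.4721, π⊥ = 2+4·τ' ≈ -0.4721 ∈ [-1.2, -0.2) ⇒ IN Λ
candidate 4: (m,n)=(-1,4) → π∥ = -1+4·τ ≈ 5.4721, π⊥ = -1+4·τ' ≈ -3.4721 ∉ [-1.2, -0.2) ⇒ out
candidate 5: (m,n)=(4,10) → π∥ = 4+10·τ ≈ 20.1803, π⊥ = 4+10·τ' ≈ -2.1803 ∉ [-1.2, -0.2) ⇒ out
candidate 6: (m,n)=(9,16) → π∥ = 9+16·τ ≈ 34.8885, π⊥ = 9+16·τ' ≈ -0.8885 ∈ [-1.2, -0.2) ⇒ IN Λ
candidate 7: (m,n)=(13,4) → π∥ = 13+4·τ ≈ 19.4721, π⊥ = 13+4·τ' ≈ 10.5279 ∉ [-1.2, -0.2) ⇒ out
candidate 8: (m,n)=(-6,-8) → π∥ = -6-8·τ ≈ -18.9443, π⊥ = -6-8·τ' ≈ -1.0557 ∈ [-1.2, -0.2) ⇒ IN Λ
candidate 9: (m,n)=(-7,-11) → π∥ = -7-11·τ ≈ -24.7984, π⊥ = -7-11·τ' ≈ -0.2016 ∈ [-1.2, -0.2) ⇒ IN Λ

3, 6, 8, 9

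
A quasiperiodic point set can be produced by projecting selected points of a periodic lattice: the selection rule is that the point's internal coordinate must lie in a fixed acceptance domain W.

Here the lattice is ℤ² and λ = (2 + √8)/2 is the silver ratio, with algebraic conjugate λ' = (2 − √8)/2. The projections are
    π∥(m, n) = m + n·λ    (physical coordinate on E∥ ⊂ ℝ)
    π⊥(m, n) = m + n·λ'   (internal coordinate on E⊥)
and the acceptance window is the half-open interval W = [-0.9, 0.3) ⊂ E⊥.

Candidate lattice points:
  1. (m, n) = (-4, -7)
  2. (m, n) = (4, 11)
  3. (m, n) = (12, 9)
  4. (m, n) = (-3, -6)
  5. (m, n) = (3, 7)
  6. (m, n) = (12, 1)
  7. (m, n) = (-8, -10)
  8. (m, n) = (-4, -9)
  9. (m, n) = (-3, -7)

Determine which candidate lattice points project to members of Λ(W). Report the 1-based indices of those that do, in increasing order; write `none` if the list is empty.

Compute λ' = (2−√8)/2 = -0.4142, so π⊥(m,n) = m -0.4142·n.
#1 (-4,-7): internal coord -4 + (-7)·λ' = -1.1005; -1.1005 ∉ [-0.9, 0.3) → out
#2 (4,11): internal coord 4 + (11)·λ' = -0.5563; -0.5563 ∈ [-0.9, 0.3) → IN Λ
#3 (12,9): internal coord 12 + (9)·λ' = +8.2721; +8.2721 ∉ [-0.9, 0.3) → out
#4 (-3,-6): internal coord -3 + (-6)·λ' = -0.5147; -0.5147 ∈ [-0.9, 0.3) → IN Λ
#5 (3,7): internal coord 3 + (7)·λ' = +0.1005; +0.1005 ∈ [-0.9, 0.3) → IN Λ
#6 (12,1): internal coord 12 + (1)·λ' = +11.5858; +11.5858 ∉ [-0.9, 0.3) → out
#7 (-8,-10): internal coord -8 + (-10)·λ' = -3.8579; -3.8579 ∉ [-0.9, 0.3) → out
#8 (-4,-9): internal coord -4 + (-9)·λ' = -0.2721; -0.2721 ∈ [-0.9, 0.3) → IN Λ
#9 (-3,-7): internal coord -3 + (-7)·λ' = -0.1005; -0.1005 ∈ [-0.9, 0.3) → IN Λ

2, 4, 5, 8, 9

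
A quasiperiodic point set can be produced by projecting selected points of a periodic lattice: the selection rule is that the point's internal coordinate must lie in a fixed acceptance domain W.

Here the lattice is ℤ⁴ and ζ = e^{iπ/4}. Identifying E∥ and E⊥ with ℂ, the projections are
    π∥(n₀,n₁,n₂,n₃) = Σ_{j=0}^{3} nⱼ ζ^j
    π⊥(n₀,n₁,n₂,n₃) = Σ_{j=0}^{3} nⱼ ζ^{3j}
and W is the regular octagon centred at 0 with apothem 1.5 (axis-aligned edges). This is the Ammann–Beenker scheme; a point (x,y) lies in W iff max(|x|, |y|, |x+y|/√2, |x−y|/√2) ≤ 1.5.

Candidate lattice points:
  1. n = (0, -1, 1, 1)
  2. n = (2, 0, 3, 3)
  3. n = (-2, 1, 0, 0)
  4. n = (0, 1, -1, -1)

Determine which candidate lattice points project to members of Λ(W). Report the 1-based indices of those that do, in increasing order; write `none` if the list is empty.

Internal map: ζ^{3j} for j=0..3 gives (1,0), (−√2/2,√2/2), (0,−1), (√2/2,√2/2).
candidate 1: n = (0, -1, 1, 1) → π⊥ ≈ (+1.4142, -1.0000); max(|x|,|y|,|x±y|/√2) = 1.7071 > 1.5 ⇒ ∉ W
candidate 2: n = (2, 0, 3, 3) → π⊥ ≈ (+4.1213, -0.8787); max(|x|,|y|,|x±y|/√2) = 4.1213 > 1.5 ⇒ ∉ W
candidate 3: n = (-2, 1, 0, 0) → π⊥ ≈ (-2.7071, +0.7071); max(|x|,|y|,|x±y|/√2) = 2.7071 > 1.5 ⇒ ∉ W
candidate 4: n = (0, 1, -1, -1) → π⊥ ≈ (-1.4142, +1.0000); max(|x|,|y|,|x±y|/√2) = 1.7071 > 1.5 ⇒ ∉ W

none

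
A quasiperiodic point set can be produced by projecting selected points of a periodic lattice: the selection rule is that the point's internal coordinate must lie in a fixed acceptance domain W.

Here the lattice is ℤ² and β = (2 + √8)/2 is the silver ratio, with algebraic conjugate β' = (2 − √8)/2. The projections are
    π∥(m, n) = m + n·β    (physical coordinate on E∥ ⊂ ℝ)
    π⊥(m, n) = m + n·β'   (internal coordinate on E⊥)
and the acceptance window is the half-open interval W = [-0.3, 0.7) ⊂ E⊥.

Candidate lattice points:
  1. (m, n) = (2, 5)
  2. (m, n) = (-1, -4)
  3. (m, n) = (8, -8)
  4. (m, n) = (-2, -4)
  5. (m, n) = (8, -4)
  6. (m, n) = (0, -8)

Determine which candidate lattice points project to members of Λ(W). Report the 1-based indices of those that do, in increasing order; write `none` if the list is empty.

1, 2

Compute β' = (2−√8)/2 = -0.414214, so π⊥(m,n) = m -0.414214·n.
[1] lift (2,5): star map gives -0.071068; window check -0.3 ≤ -0.071068 < 0.7 is true → IN Λ
[2] lift (-1,-4): star map gives 0.656854; window check -0.3 ≤ 0.656854 < 0.7 is true → IN Λ
[3] lift (8,-8): star map gives 11.313708; window check -0.3 ≤ 11.313708 < 0.7 is false → out
[4] lift (-2,-4): star map gives -0.343146; window check -0.3 ≤ -0.343146 < 0.7 is false → out
[5] lift (8,-4): star map gives 9.656854; window check -0.3 ≤ 9.656854 < 0.7 is false → out
[6] lift (0,-8): star map gives 3.313708; window check -0.3 ≤ 3.313708 < 0.7 is false → out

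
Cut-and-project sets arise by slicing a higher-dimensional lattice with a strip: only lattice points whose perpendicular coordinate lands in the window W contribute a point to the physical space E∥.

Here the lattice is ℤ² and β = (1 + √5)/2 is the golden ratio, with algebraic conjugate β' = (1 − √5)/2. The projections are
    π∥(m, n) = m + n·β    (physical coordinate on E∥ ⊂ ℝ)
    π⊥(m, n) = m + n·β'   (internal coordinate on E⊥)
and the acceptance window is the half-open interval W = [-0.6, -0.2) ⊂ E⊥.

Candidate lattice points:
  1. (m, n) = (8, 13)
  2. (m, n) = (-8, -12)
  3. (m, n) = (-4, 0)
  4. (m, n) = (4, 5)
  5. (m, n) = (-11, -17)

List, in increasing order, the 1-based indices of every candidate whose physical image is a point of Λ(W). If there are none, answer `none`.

β' = (1−√5)/2 ≈ -0.61803.
[1] lift (8,13): star map gives -0.03444; window check -0.6 ≤ -0.03444 < -0.2 is false → out
[2] lift (-8,-12): star map gives -0.58359; window check -0.6 ≤ -0.58359 < -0.2 is true → IN Λ
[3] lift (-4,0): star map gives -4.00000; window check -0.6 ≤ -4.00000 < -0.2 is false → out
[4] lift (4,5): star map gives 0.90983; window check -0.6 ≤ 0.90983 < -0.2 is false → out
[5] lift (-11,-17): star map gives -0.49342; window check -0.6 ≤ -0.49342 < -0.2 is true → IN Λ

2, 5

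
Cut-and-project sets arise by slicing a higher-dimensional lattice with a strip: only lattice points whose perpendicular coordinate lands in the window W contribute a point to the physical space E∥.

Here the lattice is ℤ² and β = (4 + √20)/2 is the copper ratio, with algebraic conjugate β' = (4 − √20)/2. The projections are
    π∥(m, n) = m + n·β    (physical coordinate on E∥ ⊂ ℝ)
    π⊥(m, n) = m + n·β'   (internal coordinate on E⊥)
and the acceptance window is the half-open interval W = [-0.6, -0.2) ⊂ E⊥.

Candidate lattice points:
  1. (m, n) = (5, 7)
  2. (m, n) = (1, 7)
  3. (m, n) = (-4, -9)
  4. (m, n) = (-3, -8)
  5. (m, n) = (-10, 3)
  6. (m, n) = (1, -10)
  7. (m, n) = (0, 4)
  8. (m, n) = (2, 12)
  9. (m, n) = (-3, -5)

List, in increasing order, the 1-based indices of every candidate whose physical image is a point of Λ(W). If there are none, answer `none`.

none

β' = (4−√20)/2 ≈ -0.2361.
[1] lift (5,7): star map gives 3.3475; window check -0.6 ≤ 3.3475 < -0.2 is false → out
[2] lift (1,7): star map gives -0.6525; window check -0.6 ≤ -0.6525 < -0.2 is false → out
[3] lift (-4,-9): star map gives -1.8754; window check -0.6 ≤ -1.8754 < -0.2 is false → out
[4] lift (-3,-8): star map gives -1.1115; window check -0.6 ≤ -1.1115 < -0.2 is false → out
[5] lift (-10,3): star map gives -10.7082; window check -0.6 ≤ -10.7082 < -0.2 is false → out
[6] lift (1,-10): star map gives 3.3607; window check -0.6 ≤ 3.3607 < -0.2 is false → out
[7] lift (0,4): star map gives -0.9443; window check -0.6 ≤ -0.9443 < -0.2 is false → out
[8] lift (2,12): star map gives -0.8328; window check -0.6 ≤ -0.8328 < -0.2 is false → out
[9] lift (-3,-5): star map gives -1.8197; window check -0.6 ≤ -1.8197 < -0.2 is false → out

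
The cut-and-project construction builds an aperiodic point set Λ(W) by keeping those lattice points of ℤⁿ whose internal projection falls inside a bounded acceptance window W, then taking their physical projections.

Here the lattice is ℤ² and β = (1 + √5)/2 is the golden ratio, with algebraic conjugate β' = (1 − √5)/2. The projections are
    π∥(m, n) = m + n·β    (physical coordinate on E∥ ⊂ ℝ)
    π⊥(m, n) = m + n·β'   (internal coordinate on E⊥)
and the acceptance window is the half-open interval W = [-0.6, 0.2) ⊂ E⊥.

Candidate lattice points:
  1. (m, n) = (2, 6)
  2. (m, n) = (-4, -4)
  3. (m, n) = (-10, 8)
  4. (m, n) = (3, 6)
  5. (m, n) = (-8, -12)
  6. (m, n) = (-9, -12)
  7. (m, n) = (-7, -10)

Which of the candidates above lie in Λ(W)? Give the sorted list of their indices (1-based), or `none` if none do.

5

Numerically β ≈ 1.6180 and β' = −1/β ≈ -0.6180.
candidate 1: (m,n)=(2,6) → π∥ = 2+6·β ≈ 11.7082, π⊥ = 2+6·β' ≈ -1.7082 ∉ [-0.6, 0.2) ⇒ out
candidate 2: (m,n)=(-4,-4) → π∥ = -4-4·β ≈ -10.4721, π⊥ = -4-4·β' ≈ -1.5279 ∉ [-0.6, 0.2) ⇒ out
candidate 3: (m,n)=(-10,8) → π∥ = -10+8·β ≈ 2.9443, π⊥ = -10+8·β' ≈ -14.9443 ∉ [-0.6, 0.2) ⇒ out
candidate 4: (m,n)=(3,6) → π∥ = 3+6·β ≈ 12.7082, π⊥ = 3+6·β' ≈ -0.7082 ∉ [-0.6, 0.2) ⇒ out
candidate 5: (m,n)=(-8,-12) → π∥ = -8-12·β ≈ -27.4164, π⊥ = -8-12·β' ≈ -0.5836 ∈ [-0.6, 0.2) ⇒ IN Λ
candidate 6: (m,n)=(-9,-12) → π∥ = -9-12·β ≈ -28.4164, π⊥ = -9-12·β' ≈ -1.5836 ∉ [-0.6, 0.2) ⇒ out
candidate 7: (m,n)=(-7,-10) → π∥ = -7-10·β ≈ -23.1803, π⊥ = -7-10·β' ≈ -0.8197 ∉ [-0.6, 0.2) ⇒ out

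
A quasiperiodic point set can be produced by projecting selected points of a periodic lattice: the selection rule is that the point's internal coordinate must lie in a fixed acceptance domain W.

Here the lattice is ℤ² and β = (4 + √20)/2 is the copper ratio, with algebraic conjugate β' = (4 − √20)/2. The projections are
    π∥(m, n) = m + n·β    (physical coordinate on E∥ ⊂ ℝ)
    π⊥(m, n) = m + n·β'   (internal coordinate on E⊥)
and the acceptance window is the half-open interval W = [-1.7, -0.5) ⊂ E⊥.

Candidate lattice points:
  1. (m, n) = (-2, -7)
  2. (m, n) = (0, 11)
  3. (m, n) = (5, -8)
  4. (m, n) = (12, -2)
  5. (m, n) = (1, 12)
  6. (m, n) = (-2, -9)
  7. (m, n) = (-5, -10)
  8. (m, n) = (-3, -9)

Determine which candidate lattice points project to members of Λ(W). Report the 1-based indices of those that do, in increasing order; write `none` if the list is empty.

β' = (4−√20)/2 ≈ -0.23607.
#1 (-2,-7): internal coord -2 + (-7)·β' = -0.34752; -0.34752 ∉ [-1.7, -0.5) → out
#2 (0,11): internal coord 0 + (11)·β' = -2.59675; -2.59675 ∉ [-1.7, -0.5) → out
#3 (5,-8): internal coord 5 + (-8)·β' = +6.88854; +6.88854 ∉ [-1.7, -0.5) → out
#4 (12,-2): internal coord 12 + (-2)·β' = +12.47214; +12.47214 ∉ [-1.7, -0.5) → out
#5 (1,12): internal coord 1 + (12)·β' = -1.83282; -1.83282 ∉ [-1.7, -0.5) → out
#6 (-2,-9): internal coord -2 + (-9)·β' = +0.12461; +0.12461 ∉ [-1.7, -0.5) → out
#7 (-5,-10): internal coord -5 + (-10)·β' = -2.63932; -2.63932 ∉ [-1.7, -0.5) → out
#8 (-3,-9): internal coord -3 + (-9)·β' = -0.87539; -0.87539 ∈ [-1.7, -0.5) → IN Λ

8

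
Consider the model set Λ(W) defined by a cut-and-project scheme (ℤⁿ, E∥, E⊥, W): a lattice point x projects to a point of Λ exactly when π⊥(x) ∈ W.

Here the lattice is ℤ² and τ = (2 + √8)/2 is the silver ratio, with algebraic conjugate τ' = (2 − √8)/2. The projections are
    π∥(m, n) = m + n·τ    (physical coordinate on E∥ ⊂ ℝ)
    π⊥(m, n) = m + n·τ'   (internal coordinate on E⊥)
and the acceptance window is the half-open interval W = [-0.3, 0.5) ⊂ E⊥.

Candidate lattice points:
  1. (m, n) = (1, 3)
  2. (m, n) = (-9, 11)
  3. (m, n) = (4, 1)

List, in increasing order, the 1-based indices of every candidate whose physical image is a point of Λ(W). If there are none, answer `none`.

Numerically τ ≈ 2.41421 and τ' = −1/τ ≈ -0.41421.
#1 (1,3): internal coord 1 + (3)·τ' = -0.24264; -0.24264 ∈ [-0.3, 0.5) → IN Λ
#2 (-9,11): internal coord -9 + (11)·τ' = -13.55635; -13.55635 ∉ [-0.3, 0.5) → out
#3 (4,1): internal coord 4 + (1)·τ' = +3.58579; +3.58579 ∉ [-0.3, 0.5) → out

1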